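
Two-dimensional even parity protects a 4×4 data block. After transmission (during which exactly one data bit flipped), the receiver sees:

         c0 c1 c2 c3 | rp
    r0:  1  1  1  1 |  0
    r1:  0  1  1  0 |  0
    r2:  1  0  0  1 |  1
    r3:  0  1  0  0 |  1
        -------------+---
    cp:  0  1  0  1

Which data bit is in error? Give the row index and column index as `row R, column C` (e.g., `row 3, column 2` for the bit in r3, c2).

Recompute each row's even parity and compare to rp:
  r0: data parity 0, sent rp 0 → ok
  r1: data parity 0, sent rp 0 → ok
  r2: data parity 0, sent rp 1 → mismatch
  r3: data parity 1, sent rp 1 → ok
Recompute each column's even parity and compare to cp:
  c0: data parity 0, sent cp 0 → ok
  c1: data parity 1, sent cp 1 → ok
  c2: data parity 0, sent cp 0 → ok
  c3: data parity 0, sent cp 1 → mismatch
Exactly one row (r2) and one column (c3) fail → the flipped bit is at their intersection.

row 2, column 3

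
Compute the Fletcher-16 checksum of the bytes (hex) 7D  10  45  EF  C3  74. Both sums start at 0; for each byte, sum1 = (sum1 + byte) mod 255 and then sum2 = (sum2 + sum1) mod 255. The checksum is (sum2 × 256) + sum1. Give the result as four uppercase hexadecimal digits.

Running sums (mod 255):
  after byte 0 (7D): sum1=125, sum2=125
  after byte 1 (10): sum1=141, sum2=11
  after byte 2 (45): sum1=210, sum2=221
  after byte 3 (EF): sum1=194, sum2=160
  after byte 4 (C3): sum1=134, sum2=39
  after byte 5 (74): sum1=250, sum2=34
Checksum = sum2·256 + sum1 = 34·256 + 250 = 8954 = 0x22FA.

22FA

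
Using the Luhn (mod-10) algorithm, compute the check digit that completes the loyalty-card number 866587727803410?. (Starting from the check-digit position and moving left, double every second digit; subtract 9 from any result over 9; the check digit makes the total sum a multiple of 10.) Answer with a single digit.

3

Partial digits right→left: 0 1 4 3 0 8 7 2 7 7 8 5 6 6 8
Double every second digit counting from the check-digit position (so the 1st, 3rd, 5th, ... of the partial from the right).
  doubled (with −9 where >9): 0 8 0 5 5 7 3 7 → sum 35
  kept as-is: 1 3 8 2 7 5 6 → sum 32
Total = 35 + 32 = 67.
Check digit = (10 − (67 mod 10)) mod 10 = 3.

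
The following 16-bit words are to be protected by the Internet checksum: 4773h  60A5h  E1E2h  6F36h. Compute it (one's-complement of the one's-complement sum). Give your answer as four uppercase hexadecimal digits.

One's-complement addition (fold any carry out of bit 15 back into bit 0):
  0x4773 + 0x60A5 = 0x0A818
  0xA818 + 0xE1E2 = 0x189FA → wrap carry → 0x89FB
  0x89FB + 0x6F36 = 0x0F931
One's-complement sum = 0xF931.
Checksum = ~0xF931 & 0xFFFF = 0x06CE.

06CE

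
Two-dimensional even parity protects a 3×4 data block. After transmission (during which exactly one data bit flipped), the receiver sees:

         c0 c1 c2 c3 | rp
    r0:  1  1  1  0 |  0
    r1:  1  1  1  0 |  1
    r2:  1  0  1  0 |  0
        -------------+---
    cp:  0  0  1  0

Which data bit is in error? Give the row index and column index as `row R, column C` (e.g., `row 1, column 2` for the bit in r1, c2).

Recompute each row's even parity and compare to rp:
  r0: data parity 1, sent rp 0 → mismatch
  r1: data parity 1, sent rp 1 → ok
  r2: data parity 0, sent rp 0 → ok
Recompute each column's even parity and compare to cp:
  c0: data parity 1, sent cp 0 → mismatch
  c1: data parity 0, sent cp 0 → ok
  c2: data parity 1, sent cp 1 → ok
  c3: data parity 0, sent cp 0 → ok
Exactly one row (r0) and one column (c0) fail → the flipped bit is at their intersection.

row 0, column 0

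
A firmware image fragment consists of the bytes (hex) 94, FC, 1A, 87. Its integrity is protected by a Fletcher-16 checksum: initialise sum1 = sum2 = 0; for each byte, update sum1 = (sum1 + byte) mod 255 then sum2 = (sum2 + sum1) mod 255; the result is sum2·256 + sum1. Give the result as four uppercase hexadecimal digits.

Running sums (mod 255):
  after byte 0 (94): sum1=148, sum2=148
  after byte 1 (FC): sum1=145, sum2=38
  after byte 2 (1A): sum1=171, sum2=209
  after byte 3 (87): sum1=51, sum2=5
Checksum = sum2·256 + sum1 = 5·256 + 51 = 1331 = 0x0533.

0533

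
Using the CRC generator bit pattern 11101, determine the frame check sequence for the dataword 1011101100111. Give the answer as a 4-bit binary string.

Append 4 zeros: 10111011001110000. Divide by 11101 (XOR where the leading bit is 1):
  pos 0: 10111 XOR 11101 = 01010
  pos 1: 10100 XOR 11101 = 01001
  pos 2: 10011 XOR 11101 = 01110
  pos 3: 11101 XOR 11101 = 00000
  pos 10: 11100 XOR 11101 = 00001
Remainder (last 4 bits) = 0100. This is the CRC / FCS.

0100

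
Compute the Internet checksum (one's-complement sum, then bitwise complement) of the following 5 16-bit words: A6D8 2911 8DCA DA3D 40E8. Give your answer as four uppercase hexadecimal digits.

8725

One's-complement addition (fold any carry out of bit 15 back into bit 0):
  0xA6D8 + 0x2911 = 0x0CFE9
  0xCFE9 + 0x8DCA = 0x15DB3 → wrap carry → 0x5DB4
  0x5DB4 + 0xDA3D = 0x137F1 → wrap carry → 0x37F2
  0x37F2 + 0x40E8 = 0x078DA
One's-complement sum = 0x78DA.
Checksum = ~0x78DA & 0xFFFF = 0x8725.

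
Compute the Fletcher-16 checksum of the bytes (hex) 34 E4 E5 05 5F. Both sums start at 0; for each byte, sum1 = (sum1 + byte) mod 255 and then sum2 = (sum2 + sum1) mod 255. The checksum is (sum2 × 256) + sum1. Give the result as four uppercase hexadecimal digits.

B363

Running sums (mod 255):
  after byte 0 (34): sum1=52, sum2=52
  after byte 1 (E4): sum1=25, sum2=77
  after byte 2 (E5): sum1=254, sum2=76
  after byte 3 (05): sum1=4, sum2=80
  after byte 4 (5F): sum1=99, sum2=179
Checksum = sum2·256 + sum1 = 179·256 + 99 = 45923 = 0xB363.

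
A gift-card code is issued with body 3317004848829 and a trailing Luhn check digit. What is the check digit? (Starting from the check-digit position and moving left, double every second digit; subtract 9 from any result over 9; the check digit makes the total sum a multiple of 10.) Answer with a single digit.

2

Partial digits right→left: 9 2 8 8 4 8 4 0 0 7 1 3 3
Double every second digit counting from the check-digit position (so the 1st, 3rd, 5th, ... of the partial from the right).
  doubled (with −9 where >9): 9 7 8 8 0 2 6 → sum 40
  kept as-is: 2 8 8 0 7 3 → sum 28
Total = 40 + 28 = 68.
Check digit = (10 − (68 mod 10)) mod 10 = 2.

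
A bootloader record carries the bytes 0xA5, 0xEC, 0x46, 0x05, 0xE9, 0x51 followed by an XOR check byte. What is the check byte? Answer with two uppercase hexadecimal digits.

B2

XOR the bytes together:
  start with 0xA5
  0xA5 ⊕ 0xEC = 0x49
  0x49 ⊕ 0x46 = 0x0F
  0x0F ⊕ 0x05 = 0x0A
  0x0A ⊕ 0xE9 = 0xE3
  0xE3 ⊕ 0x51 = 0xB2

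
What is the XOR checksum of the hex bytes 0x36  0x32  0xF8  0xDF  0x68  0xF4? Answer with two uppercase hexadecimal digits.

XOR the bytes together:
  start with 0x36
  0x36 ⊕ 0x32 = 0x04
  0x04 ⊕ 0xF8 = 0xFC
  0xFC ⊕ 0xDF = 0x23
  0x23 ⊕ 0x68 = 0x4B
  0x4B ⊕ 0xF4 = 0xBF

BF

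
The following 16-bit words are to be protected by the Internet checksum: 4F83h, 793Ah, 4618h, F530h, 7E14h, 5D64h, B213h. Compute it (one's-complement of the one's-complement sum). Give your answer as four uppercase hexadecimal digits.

6E6C

One's-complement addition (fold any carry out of bit 15 back into bit 0):
  0x4F83 + 0x793A = 0x0C8BD
  0xC8BD + 0x4618 = 0x10ED5 → wrap carry → 0x0ED6
  0x0ED6 + 0xF530 = 0x10406 → wrap carry → 0x0407
  0x0407 + 0x7E14 = 0x0821B
  0x821B + 0x5D64 = 0x0DF7F
  0xDF7F + 0xB213 = 0x19192 → wrap carry → 0x9193
One's-complement sum = 0x9193.
Checksum = ~0x9193 & 0xFFFF = 0x6E6C.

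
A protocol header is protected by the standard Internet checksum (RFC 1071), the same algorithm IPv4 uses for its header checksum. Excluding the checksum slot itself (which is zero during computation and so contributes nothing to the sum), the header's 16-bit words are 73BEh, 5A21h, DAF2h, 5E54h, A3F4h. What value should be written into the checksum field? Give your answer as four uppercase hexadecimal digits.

One's-complement addition (fold any carry out of bit 15 back into bit 0):
  0x73BE + 0x5A21 = 0x0CDDF
  0xCDDF + 0xDAF2 = 0x1A8D1 → wrap carry → 0xA8D2
  0xA8D2 + 0x5E54 = 0x10726 → wrap carry → 0x0727
  0x0727 + 0xA3F4 = 0x0AB1B
One's-complement sum = 0xAB1B.
Checksum = ~0xAB1B & 0xFFFF = 0x54E4.

54E4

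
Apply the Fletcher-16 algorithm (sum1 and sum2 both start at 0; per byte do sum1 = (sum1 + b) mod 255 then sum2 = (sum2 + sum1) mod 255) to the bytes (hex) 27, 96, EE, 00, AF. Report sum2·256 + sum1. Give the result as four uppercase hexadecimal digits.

Running sums (mod 255):
  after byte 0 (27): sum1=39, sum2=39
  after byte 1 (96): sum1=189, sum2=228
  after byte 2 (EE): sum1=172, sum2=145
  after byte 3 (00): sum1=172, sum2=62
  after byte 4 (AF): sum1=92, sum2=154
Checksum = sum2·256 + sum1 = 154·256 + 92 = 39516 = 0x9A5C.

9A5C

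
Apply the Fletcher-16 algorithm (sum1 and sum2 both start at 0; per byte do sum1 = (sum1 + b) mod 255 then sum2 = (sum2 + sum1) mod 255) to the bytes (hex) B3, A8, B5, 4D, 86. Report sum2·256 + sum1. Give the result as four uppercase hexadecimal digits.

Running sums (mod 255):
  after byte 0 (B3): sum1=179, sum2=179
  after byte 1 (A8): sum1=92, sum2=16
  after byte 2 (B5): sum1=18, sum2=34
  after byte 3 (4D): sum1=95, sum2=129
  after byte 4 (86): sum1=229, sum2=103
Checksum = sum2·256 + sum1 = 103·256 + 229 = 26597 = 0x67E5.

67E5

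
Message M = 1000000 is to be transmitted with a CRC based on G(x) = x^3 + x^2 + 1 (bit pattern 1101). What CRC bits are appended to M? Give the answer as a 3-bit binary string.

Append 3 zeros: 1000000000. Divide by 1101 (XOR where the leading bit is 1):
  pos 0: 1000 XOR 1101 = 0101
  pos 1: 1010 XOR 1101 = 0111
  pos 2: 1110 XOR 1101 = 0011
  pos 4: 1100 XOR 1101 = 0001
Remainder (last 3 bits) = 100. This is the CRC / FCS.

100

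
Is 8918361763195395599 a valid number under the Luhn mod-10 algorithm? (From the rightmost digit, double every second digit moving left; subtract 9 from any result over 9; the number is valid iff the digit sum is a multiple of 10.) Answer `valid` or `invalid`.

From the right, keep odd positions and double even positions (subtract 9 from any doubled value over 9):
  doubled (positions 2,4,...): 9 1 6 9 6 5 3 7 9 → sum 55
  kept (positions 1,3,...): 9 5 9 5 1 6 1 3 1 8 → sum 48
Total = 103.
103 mod 10 = 3, so the number is invalid.

invalid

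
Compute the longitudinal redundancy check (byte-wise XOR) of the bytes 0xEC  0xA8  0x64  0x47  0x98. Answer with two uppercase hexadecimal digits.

XOR the bytes together:
  start with 0xEC
  0xEC ⊕ 0xA8 = 0x44
  0x44 ⊕ 0x64 = 0x20
  0x20 ⊕ 0x47 = 0x67
  0x67 ⊕ 0x98 = 0xFF

FF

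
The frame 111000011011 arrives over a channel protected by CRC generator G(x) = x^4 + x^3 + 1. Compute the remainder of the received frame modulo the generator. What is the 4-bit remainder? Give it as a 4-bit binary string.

0000

Modulo-2 division of 111000011011 by 11001:
  pos 0: 11100 XOR 11001 = 00101
  pos 2: 10100 XOR 11001 = 01101
  pos 3: 11011 XOR 11001 = 00010
  pos 6: 10101 XOR 11001 = 01100
  pos 7: 11001 XOR 11001 = 00000
Remainder = 0000 (zero — the frame passes the CRC check).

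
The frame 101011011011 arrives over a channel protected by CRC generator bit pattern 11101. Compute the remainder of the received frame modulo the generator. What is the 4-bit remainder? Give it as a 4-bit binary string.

0000

Modulo-2 division of 101011011011 by 11101:
  pos 0: 10101 XOR 11101 = 01000
  pos 1: 10001 XOR 11101 = 01100
  pos 2: 11000 XOR 11101 = 00101
  pos 4: 10111 XOR 11101 = 01010
  pos 5: 10100 XOR 11101 = 01001
  pos 6: 10011 XOR 11101 = 01110
  pos 7: 11101 XOR 11101 = 00000
Remainder = 0000 (zero — the frame passes the CRC check).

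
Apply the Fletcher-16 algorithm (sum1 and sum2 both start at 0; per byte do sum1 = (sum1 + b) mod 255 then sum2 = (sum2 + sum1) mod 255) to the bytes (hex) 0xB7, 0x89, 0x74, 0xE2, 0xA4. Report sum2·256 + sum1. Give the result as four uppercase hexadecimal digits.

843D

Running sums (mod 255):
  after byte 0 (0xB7): sum1=183, sum2=183
  after byte 1 (0x89): sum1=65, sum2=248
  after byte 2 (0x74): sum1=181, sum2=174
  after byte 3 (0xE2): sum1=152, sum2=71
  after byte 4 (0xA4): sum1=61, sum2=132
Checksum = sum2·256 + sum1 = 132·256 + 61 = 33853 = 0x843D.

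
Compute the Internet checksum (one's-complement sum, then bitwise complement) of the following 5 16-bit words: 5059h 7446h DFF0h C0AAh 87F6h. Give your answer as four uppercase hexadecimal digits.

12CE

One's-complement addition (fold any carry out of bit 15 back into bit 0):
  0x5059 + 0x7446 = 0x0C49F
  0xC49F + 0xDFF0 = 0x1A48F → wrap carry → 0xA490
  0xA490 + 0xC0AA = 0x1653A → wrap carry → 0x653B
  0x653B + 0x87F6 = 0x0ED31
One's-complement sum = 0xED31.
Checksum = ~0xED31 & 0xFFFF = 0x12CE.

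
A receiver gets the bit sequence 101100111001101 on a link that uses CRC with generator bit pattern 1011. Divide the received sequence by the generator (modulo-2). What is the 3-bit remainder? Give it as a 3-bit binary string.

000

Modulo-2 division of 101100111001101 by 1011:
  pos 0: 1011 XOR 1011 = 0000
  pos 6: 1110 XOR 1011 = 0101
  pos 7: 1010 XOR 1011 = 0001
  pos 10: 1110 XOR 1011 = 0101
  pos 11: 1011 XOR 1011 = 0000
Remainder = 000 (zero — the frame passes the CRC check).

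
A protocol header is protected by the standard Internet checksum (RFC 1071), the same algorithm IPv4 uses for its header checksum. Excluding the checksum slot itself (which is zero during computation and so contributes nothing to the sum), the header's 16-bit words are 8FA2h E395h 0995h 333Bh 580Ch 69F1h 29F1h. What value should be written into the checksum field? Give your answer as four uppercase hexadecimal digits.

One's-complement addition (fold any carry out of bit 15 back into bit 0):
  0x8FA2 + 0xE395 = 0x17337 → wrap carry → 0x7338
  0x7338 + 0x0995 = 0x07CCD
  0x7CCD + 0x333B = 0x0B008
  0xB008 + 0x580C = 0x10814 → wrap carry → 0x0815
  0x0815 + 0x69F1 = 0x07206
  0x7206 + 0x29F1 = 0x09BF7
One's-complement sum = 0x9BF7.
Checksum = ~0x9BF7 & 0xFFFF = 0x6408.

6408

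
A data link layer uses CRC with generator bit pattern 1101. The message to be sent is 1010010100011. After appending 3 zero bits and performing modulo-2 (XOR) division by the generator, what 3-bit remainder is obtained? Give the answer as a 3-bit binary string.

001

Append 3 zeros: 1010010100011000. Divide by 1101 (XOR where the leading bit is 1):
  pos 0: 1010 XOR 1101 = 0111
  pos 1: 1110 XOR 1101 = 0011
  pos 3: 1110 XOR 1101 = 0011
  pos 5: 1110 XOR 1101 = 0011
  pos 7: 1100 XOR 1101 = 0001
  pos 10: 1110 XOR 1101 = 0011
  pos 12: 1100 XOR 1101 = 0001
Remainder (last 3 bits) = 001. This is the CRC / FCS.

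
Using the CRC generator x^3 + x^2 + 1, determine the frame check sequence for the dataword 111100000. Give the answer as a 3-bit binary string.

100

Append 3 zeros: 111100000000. Divide by 1101 (XOR where the leading bit is 1):
  pos 0: 1111 XOR 1101 = 0010
  pos 2: 1000 XOR 1101 = 0101
  pos 3: 1010 XOR 1101 = 0111
  pos 4: 1110 XOR 1101 = 0011
  pos 6: 1100 XOR 1101 = 0001
Remainder (last 3 bits) = 100. This is the CRC / FCS.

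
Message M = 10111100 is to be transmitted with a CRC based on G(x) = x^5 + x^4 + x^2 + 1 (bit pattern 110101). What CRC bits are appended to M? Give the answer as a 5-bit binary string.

Append 5 zeros: 1011110000000. Divide by 110101 (XOR where the leading bit is 1):
  pos 0: 101111 XOR 110101 = 011010
  pos 1: 110100 XOR 110101 = 000001
  pos 6: 100000 XOR 110101 = 010101
  pos 7: 101010 XOR 110101 = 011111
Remainder (last 5 bits) = 11111. This is the CRC / FCS.

11111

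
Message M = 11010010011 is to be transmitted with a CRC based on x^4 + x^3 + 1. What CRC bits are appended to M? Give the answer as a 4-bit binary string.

1011

Append 4 zeros: 110100100110000. Divide by 11001 (XOR where the leading bit is 1):
  pos 0: 11010 XOR 11001 = 00011
  pos 3: 11010 XOR 11001 = 00011
  pos 6: 11011 XOR 11001 = 00010
  pos 9: 10000 XOR 11001 = 01001
  pos 10: 10010 XOR 11001 = 01011
Remainder (last 4 bits) = 1011. This is the CRC / FCS.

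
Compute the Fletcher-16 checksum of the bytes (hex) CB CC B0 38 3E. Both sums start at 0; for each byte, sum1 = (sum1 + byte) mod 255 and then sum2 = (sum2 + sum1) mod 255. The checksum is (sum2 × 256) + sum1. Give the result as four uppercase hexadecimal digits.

EEBF

Running sums (mod 255):
  after byte 0 (CB): sum1=203, sum2=203
  after byte 1 (CC): sum1=152, sum2=100
  after byte 2 (B0): sum1=73, sum2=173
  after byte 3 (38): sum1=129, sum2=47
  after byte 4 (3E): sum1=191, sum2=238
Checksum = sum2·256 + sum1 = 238·256 + 191 = 61119 = 0xEEBF.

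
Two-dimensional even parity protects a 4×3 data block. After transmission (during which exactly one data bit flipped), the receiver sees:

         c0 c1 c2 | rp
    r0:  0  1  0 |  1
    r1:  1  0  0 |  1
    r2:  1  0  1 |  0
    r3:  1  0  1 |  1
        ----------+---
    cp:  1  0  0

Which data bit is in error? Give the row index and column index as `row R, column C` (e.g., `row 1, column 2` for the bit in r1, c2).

Recompute each row's even parity and compare to rp:
  r0: data parity 1, sent rp 1 → ok
  r1: data parity 1, sent rp 1 → ok
  r2: data parity 0, sent rp 0 → ok
  r3: data parity 0, sent rp 1 → mismatch
Recompute each column's even parity and compare to cp:
  c0: data parity 1, sent cp 1 → ok
  c1: data parity 1, sent cp 0 → mismatch
  c2: data parity 0, sent cp 0 → ok
Exactly one row (r3) and one column (c1) fail → the flipped bit is at their intersection.

row 3, column 1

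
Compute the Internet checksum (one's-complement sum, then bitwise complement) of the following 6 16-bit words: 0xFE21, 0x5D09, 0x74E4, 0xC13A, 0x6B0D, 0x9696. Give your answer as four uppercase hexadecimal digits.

6D11

One's-complement addition (fold any carry out of bit 15 back into bit 0):
  0xFE21 + 0x5D09 = 0x15B2A → wrap carry → 0x5B2B
  0x5B2B + 0x74E4 = 0x0D00F
  0xD00F + 0xC13A = 0x19149 → wrap carry → 0x914A
  0x914A + 0x6B0D = 0x0FC57
  0xFC57 + 0x9696 = 0x192ED → wrap carry → 0x92EE
One's-complement sum = 0x92EE.
Checksum = ~0x92EE & 0xFFFF = 0x6D11.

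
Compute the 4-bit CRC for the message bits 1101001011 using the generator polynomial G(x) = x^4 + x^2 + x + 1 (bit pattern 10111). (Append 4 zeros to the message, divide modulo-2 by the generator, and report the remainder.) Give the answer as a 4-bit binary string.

Append 4 zeros: 11010010110000. Divide by 10111 (XOR where the leading bit is 1):
  pos 0: 11010 XOR 10111 = 01101
  pos 1: 11010 XOR 10111 = 01101
  pos 2: 11011 XOR 10111 = 01100
  pos 3: 11000 XOR 10111 = 01111
  pos 4: 11111 XOR 10111 = 01000
  pos 5: 10001 XOR 10111 = 00110
  pos 7: 11000 XOR 10111 = 01111
  pos 8: 11110 XOR 10111 = 01001
  pos 9: 10010 XOR 10111 = 00101
Remainder (last 4 bits) = 0101. This is the CRC / FCS.

0101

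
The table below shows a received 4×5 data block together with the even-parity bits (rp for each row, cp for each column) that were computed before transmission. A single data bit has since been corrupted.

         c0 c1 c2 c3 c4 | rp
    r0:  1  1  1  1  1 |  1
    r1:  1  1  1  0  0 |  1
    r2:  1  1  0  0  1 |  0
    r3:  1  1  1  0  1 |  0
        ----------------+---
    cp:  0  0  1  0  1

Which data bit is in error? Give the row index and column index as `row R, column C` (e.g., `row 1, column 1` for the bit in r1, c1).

Recompute each row's even parity and compare to rp:
  r0: data parity 1, sent rp 1 → ok
  r1: data parity 1, sent rp 1 → ok
  r2: data parity 1, sent rp 0 → mismatch
  r3: data parity 0, sent rp 0 → ok
Recompute each column's even parity and compare to cp:
  c0: data parity 0, sent cp 0 → ok
  c1: data parity 0, sent cp 0 → ok
  c2: data parity 1, sent cp 1 → ok
  c3: data parity 1, sent cp 0 → mismatch
  c4: data parity 1, sent cp 1 → ok
Exactly one row (r2) and one column (c3) fail → the flipped bit is at their intersection.

row 2, column 3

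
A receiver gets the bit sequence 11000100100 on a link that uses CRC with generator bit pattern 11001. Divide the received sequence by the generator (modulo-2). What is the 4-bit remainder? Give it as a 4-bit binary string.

Modulo-2 division of 11000100100 by 11001:
  pos 0: 11000 XOR 11001 = 00001
  pos 4: 11001 XOR 11001 = 00000
Remainder = 0000 (zero — the frame passes the CRC check).

0000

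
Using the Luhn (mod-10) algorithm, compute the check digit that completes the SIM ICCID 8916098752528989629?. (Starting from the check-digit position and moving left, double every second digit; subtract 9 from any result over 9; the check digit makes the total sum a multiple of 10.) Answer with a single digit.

Partial digits right→left: 9 2 6 9 8 9 8 2 5 2 5 7 8 9 0 6 1 9 8
Double every second digit counting from the check-digit position (so the 1st, 3rd, 5th, ... of the partial from the right).
  doubled (with −9 where >9): 9 3 7 7 1 1 7 0 2 7 → sum 44
  kept as-is: 2 9 9 2 2 7 9 6 9 → sum 55
Total = 44 + 55 = 99.
Check digit = (10 − (99 mod 10)) mod 10 = 1.

1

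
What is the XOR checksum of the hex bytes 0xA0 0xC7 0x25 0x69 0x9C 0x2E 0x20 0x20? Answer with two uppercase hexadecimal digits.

XOR the bytes together:
  start with 0xA0
  0xA0 ⊕ 0xC7 = 0x67
  0x67 ⊕ 0x25 = 0x42
  0x42 ⊕ 0x69 = 0x2B
  0x2B ⊕ 0x9C = 0xB7
  0xB7 ⊕ 0x2E = 0x99
  0x99 ⊕ 0x20 = 0xB9
  0xB9 ⊕ 0x20 = 0x99

99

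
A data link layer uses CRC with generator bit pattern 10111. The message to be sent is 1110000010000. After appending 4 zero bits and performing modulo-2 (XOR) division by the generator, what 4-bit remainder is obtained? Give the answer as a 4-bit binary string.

Append 4 zeros: 11100000100000000. Divide by 10111 (XOR where the leading bit is 1):
  pos 0: 11100 XOR 10111 = 01011
  pos 1: 10110 XOR 10111 = 00001
  pos 5: 10010 XOR 10111 = 00101
  pos 7: 10100 XOR 10111 = 00011
  pos 10: 11000 XOR 10111 = 01111
  pos 11: 11110 XOR 10111 = 01001
  pos 12: 10010 XOR 10111 = 00101
Remainder (last 4 bits) = 0101. This is the CRC / FCS.

0101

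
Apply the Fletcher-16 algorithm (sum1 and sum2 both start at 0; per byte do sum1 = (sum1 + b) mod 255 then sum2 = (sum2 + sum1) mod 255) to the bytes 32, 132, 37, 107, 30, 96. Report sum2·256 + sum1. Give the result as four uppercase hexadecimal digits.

Running sums (mod 255):
  after byte 0 (32): sum1=32, sum2=32
  after byte 1 (132): sum1=164, sum2=196
  after byte 2 (37): sum1=201, sum2=142
  after byte 3 (107): sum1=53, sum2=195
  after byte 4 (30): sum1=83, sum2=23
  after byte 5 (96): sum1=179, sum2=202
Checksum = sum2·256 + sum1 = 202·256 + 179 = 51891 = 0xCAB3.

CAB3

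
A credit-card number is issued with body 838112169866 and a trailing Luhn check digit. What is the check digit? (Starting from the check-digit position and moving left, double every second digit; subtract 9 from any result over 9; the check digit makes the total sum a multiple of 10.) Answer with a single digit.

Partial digits right→left: 6 6 8 9 6 1 2 1 1 8 3 8
Double every second digit counting from the check-digit position (so the 1st, 3rd, 5th, ... of the partial from the right).
  doubled (with −9 where >9): 3 7 3 4 2 6 → sum 25
  kept as-is: 6 9 1 1 8 8 → sum 33
Total = 25 + 33 = 58.
Check digit = (10 − (58 mod 10)) mod 10 = 2.

2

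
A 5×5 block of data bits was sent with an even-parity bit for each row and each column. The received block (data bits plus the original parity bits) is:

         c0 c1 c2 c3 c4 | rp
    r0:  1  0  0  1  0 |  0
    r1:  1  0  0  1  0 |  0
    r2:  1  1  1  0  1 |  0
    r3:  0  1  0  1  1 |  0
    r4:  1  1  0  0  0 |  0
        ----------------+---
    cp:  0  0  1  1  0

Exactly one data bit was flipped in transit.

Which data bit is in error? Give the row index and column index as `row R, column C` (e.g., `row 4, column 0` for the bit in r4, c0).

row 3, column 1

Recompute each row's even parity and compare to rp:
  r0: data parity 0, sent rp 0 → ok
  r1: data parity 0, sent rp 0 → ok
  r2: data parity 0, sent rp 0 → ok
  r3: data parity 1, sent rp 0 → mismatch
  r4: data parity 0, sent rp 0 → ok
Recompute each column's even parity and compare to cp:
  c0: data parity 0, sent cp 0 → ok
  c1: data parity 1, sent cp 0 → mismatch
  c2: data parity 1, sent cp 1 → ok
  c3: data parity 1, sent cp 1 → ok
  c4: data parity 0, sent cp 0 → ok
Exactly one row (r3) and one column (c1) fail → the flipped bit is at their intersection.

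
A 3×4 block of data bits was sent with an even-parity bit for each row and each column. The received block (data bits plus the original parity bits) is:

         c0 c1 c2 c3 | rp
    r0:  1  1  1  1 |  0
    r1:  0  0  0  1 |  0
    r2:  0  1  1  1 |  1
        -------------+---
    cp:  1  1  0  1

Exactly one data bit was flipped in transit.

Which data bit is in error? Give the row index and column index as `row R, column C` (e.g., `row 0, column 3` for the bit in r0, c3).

row 1, column 1

Recompute each row's even parity and compare to rp:
  r0: data parity 0, sent rp 0 → ok
  r1: data parity 1, sent rp 0 → mismatch
  r2: data parity 1, sent rp 1 → ok
Recompute each column's even parity and compare to cp:
  c0: data parity 1, sent cp 1 → ok
  c1: data parity 0, sent cp 1 → mismatch
  c2: data parity 0, sent cp 0 → ok
  c3: data parity 1, sent cp 1 → ok
Exactly one row (r1) and one column (c1) fail → the flipped bit is at their intersection.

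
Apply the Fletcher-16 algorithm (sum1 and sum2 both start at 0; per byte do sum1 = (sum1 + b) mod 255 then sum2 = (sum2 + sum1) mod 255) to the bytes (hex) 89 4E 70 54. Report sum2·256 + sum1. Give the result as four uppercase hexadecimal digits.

Running sums (mod 255):
  after byte 0 (89): sum1=137, sum2=137
  after byte 1 (4E): sum1=215, sum2=97
  after byte 2 (70): sum1=72, sum2=169
  after byte 3 (54): sum1=156, sum2=70
Checksum = sum2·256 + sum1 = 70·256 + 156 = 18076 = 0x469C.

469C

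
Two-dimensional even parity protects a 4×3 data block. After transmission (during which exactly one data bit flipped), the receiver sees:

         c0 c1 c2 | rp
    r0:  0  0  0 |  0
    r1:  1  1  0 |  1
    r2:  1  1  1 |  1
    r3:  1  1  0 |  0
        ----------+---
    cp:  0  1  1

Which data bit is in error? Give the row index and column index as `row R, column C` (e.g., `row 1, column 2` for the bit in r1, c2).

row 1, column 0

Recompute each row's even parity and compare to rp:
  r0: data parity 0, sent rp 0 → ok
  r1: data parity 0, sent rp 1 → mismatch
  r2: data parity 1, sent rp 1 → ok
  r3: data parity 0, sent rp 0 → ok
Recompute each column's even parity and compare to cp:
  c0: data parity 1, sent cp 0 → mismatch
  c1: data parity 1, sent cp 1 → ok
  c2: data parity 1, sent cp 1 → ok
Exactly one row (r1) and one column (c0) fail → the flipped bit is at their intersection.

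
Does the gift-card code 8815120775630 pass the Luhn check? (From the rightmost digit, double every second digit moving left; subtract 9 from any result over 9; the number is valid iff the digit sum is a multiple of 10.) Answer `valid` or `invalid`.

From the right, keep odd positions and double even positions (subtract 9 from any doubled value over 9):
  doubled (positions 2,4,...): 6 1 5 4 1 7 → sum 24
  kept (positions 1,3,...): 0 6 7 0 1 1 8 → sum 23
Total = 47.
47 mod 10 = 7, so the number is invalid.

invalid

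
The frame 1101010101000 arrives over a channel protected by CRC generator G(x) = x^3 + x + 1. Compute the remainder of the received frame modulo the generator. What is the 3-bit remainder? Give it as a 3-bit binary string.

Modulo-2 division of 1101010101000 by 1011:
  pos 0: 1101 XOR 1011 = 0110
  pos 1: 1100 XOR 1011 = 0111
  pos 2: 1111 XOR 1011 = 0100
  pos 3: 1000 XOR 1011 = 0011
  pos 5: 1110 XOR 1011 = 0101
  pos 6: 1011 XOR 1011 = 0000
Remainder = 000 (zero — the frame passes the CRC check).

000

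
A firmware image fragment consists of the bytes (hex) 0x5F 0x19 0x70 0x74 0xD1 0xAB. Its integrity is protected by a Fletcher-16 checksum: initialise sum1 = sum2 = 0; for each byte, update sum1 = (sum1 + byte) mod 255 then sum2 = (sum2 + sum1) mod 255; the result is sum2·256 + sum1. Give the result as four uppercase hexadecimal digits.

Running sums (mod 255):
  after byte 0 (0x5F): sum1=95, sum2=95
  after byte 1 (0x19): sum1=120, sum2=215
  after byte 2 (0x70): sum1=232, sum2=192
  after byte 3 (0x74): sum1=93, sum2=30
  after byte 4 (0xD1): sum1=47, sum2=77
  after byte 5 (0xAB): sum1=218, sum2=40
Checksum = sum2·256 + sum1 = 40·256 + 218 = 10458 = 0x28DA.

28DA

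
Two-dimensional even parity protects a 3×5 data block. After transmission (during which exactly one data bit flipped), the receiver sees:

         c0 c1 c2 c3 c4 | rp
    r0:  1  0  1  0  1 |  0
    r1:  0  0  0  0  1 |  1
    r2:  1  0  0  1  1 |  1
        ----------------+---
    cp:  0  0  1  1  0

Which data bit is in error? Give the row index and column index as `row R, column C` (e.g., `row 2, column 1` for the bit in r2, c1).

row 0, column 4

Recompute each row's even parity and compare to rp:
  r0: data parity 1, sent rp 0 → mismatch
  r1: data parity 1, sent rp 1 → ok
  r2: data parity 1, sent rp 1 → ok
Recompute each column's even parity and compare to cp:
  c0: data parity 0, sent cp 0 → ok
  c1: data parity 0, sent cp 0 → ok
  c2: data parity 1, sent cp 1 → ok
  c3: data parity 1, sent cp 1 → ok
  c4: data parity 1, sent cp 0 → mismatch
Exactly one row (r0) and one column (c4) fail → the flipped bit is at their intersection.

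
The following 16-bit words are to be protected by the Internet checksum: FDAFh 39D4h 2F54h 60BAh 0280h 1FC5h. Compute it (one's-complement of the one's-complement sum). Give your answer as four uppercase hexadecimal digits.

1628

One's-complement addition (fold any carry out of bit 15 back into bit 0):
  0xFDAF + 0x39D4 = 0x13783 → wrap carry → 0x3784
  0x3784 + 0x2F54 = 0x066D8
  0x66D8 + 0x60BA = 0x0C792
  0xC792 + 0x0280 = 0x0CA12
  0xCA12 + 0x1FC5 = 0x0E9D7
One's-complement sum = 0xE9D7.
Checksum = ~0xE9D7 & 0xFFFF = 0x1628.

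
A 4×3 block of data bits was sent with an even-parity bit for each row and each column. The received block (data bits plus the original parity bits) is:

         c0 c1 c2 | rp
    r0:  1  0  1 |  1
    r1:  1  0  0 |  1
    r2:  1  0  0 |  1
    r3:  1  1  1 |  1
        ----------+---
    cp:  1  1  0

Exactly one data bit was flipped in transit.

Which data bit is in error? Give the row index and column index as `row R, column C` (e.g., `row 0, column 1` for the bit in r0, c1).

Recompute each row's even parity and compare to rp:
  r0: data parity 0, sent rp 1 → mismatch
  r1: data parity 1, sent rp 1 → ok
  r2: data parity 1, sent rp 1 → ok
  r3: data parity 1, sent rp 1 → ok
Recompute each column's even parity and compare to cp:
  c0: data parity 0, sent cp 1 → mismatch
  c1: data parity 1, sent cp 1 → ok
  c2: data parity 0, sent cp 0 → ok
Exactly one row (r0) and one column (c0) fail → the flipped bit is at their intersection.

row 0, column 0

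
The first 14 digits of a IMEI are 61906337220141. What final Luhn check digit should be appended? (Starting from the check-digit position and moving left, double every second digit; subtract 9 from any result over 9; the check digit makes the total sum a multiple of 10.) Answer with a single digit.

Partial digits right→left: 1 4 1 0 2 2 7 3 3 6 0 9 1 6
Double every second digit counting from the check-digit position (so the 1st, 3rd, 5th, ... of the partial from the right).
  doubled (with −9 where >9): 2 2 4 5 6 0 2 → sum 21
  kept as-is: 4 0 2 3 6 9 6 → sum 30
Total = 21 + 30 = 51.
Check digit = (10 − (51 mod 10)) mod 10 = 9.

9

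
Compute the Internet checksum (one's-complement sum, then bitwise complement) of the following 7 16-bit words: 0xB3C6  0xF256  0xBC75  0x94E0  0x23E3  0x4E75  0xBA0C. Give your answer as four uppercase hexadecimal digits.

DC26

One's-complement addition (fold any carry out of bit 15 back into bit 0):
  0xB3C6 + 0xF256 = 0x1A61C → wrap carry → 0xA61D
  0xA61D + 0xBC75 = 0x16292 → wrap carry → 0x6293
  0x6293 + 0x94E0 = 0x0F773
  0xF773 + 0x23E3 = 0x11B56 → wrap carry → 0x1B57
  0x1B57 + 0x4E75 = 0x069CC
  0x69CC + 0xBA0C = 0x123D8 → wrap carry → 0x23D9
One's-complement sum = 0x23D9.
Checksum = ~0x23D9 & 0xFFFF = 0xDC26.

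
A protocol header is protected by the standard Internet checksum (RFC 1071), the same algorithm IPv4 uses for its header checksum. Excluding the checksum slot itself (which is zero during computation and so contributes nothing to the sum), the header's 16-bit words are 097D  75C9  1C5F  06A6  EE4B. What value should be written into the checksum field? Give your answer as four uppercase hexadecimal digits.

One's-complement addition (fold any carry out of bit 15 back into bit 0):
  0x097D + 0x75C9 = 0x07F46
  0x7F46 + 0x1C5F = 0x09BA5
  0x9BA5 + 0x06A6 = 0x0A24B
  0xA24B + 0xEE4B = 0x19096 → wrap carry → 0x9097
One's-complement sum = 0x9097.
Checksum = ~0x9097 & 0xFFFF = 0x6F68.

6F68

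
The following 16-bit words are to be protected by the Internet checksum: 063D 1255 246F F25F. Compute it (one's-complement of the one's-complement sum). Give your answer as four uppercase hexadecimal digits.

One's-complement addition (fold any carry out of bit 15 back into bit 0):
  0x063D + 0x1255 = 0x01892
  0x1892 + 0x246F = 0x03D01
  0x3D01 + 0xF25F = 0x12F60 → wrap carry → 0x2F61
One's-complement sum = 0x2F61.
Checksum = ~0x2F61 & 0xFFFF = 0xD09E.

D09E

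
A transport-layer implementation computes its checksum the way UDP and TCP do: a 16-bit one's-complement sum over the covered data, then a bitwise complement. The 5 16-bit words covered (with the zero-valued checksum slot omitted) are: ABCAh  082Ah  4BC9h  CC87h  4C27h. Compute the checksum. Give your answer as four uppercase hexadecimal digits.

E792

One's-complement addition (fold any carry out of bit 15 back into bit 0):
  0xABCA + 0x082A = 0x0B3F4
  0xB3F4 + 0x4BC9 = 0x0FFBD
  0xFFBD + 0xCC87 = 0x1CC44 → wrap carry → 0xCC45
  0xCC45 + 0x4C27 = 0x1186C → wrap carry → 0x186D
One's-complement sum = 0x186D.
Checksum = ~0x186D & 0xFFFF = 0xE792.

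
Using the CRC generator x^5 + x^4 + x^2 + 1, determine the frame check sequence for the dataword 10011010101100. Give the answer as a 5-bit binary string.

10101

Append 5 zeros: 1001101010110000000. Divide by 110101 (XOR where the leading bit is 1):
  pos 0: 100110 XOR 110101 = 010011
  pos 1: 100111 XOR 110101 = 010010
  pos 2: 100100 XOR 110101 = 010001
  pos 3: 100011 XOR 110101 = 010110
  pos 4: 101100 XOR 110101 = 011001
  pos 5: 110011 XOR 110101 = 000110
  pos 8: 110100 XOR 110101 = 000001
  pos 13: 100000 XOR 110101 = 010101
Remainder (last 5 bits) = 10101. This is the CRC / FCS.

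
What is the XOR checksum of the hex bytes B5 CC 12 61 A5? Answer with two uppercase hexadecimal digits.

XOR the bytes together:
  start with 0xB5
  0xB5 ⊕ 0xCC = 0x79
  0x79 ⊕ 0x12 = 0x6B
  0x6B ⊕ 0x61 = 0x0A
  0x0A ⊕ 0xA5 = 0xAF

AF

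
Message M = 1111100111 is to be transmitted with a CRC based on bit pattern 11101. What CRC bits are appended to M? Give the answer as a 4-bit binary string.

Append 4 zeros: 11111001110000. Divide by 11101 (XOR where the leading bit is 1):
  pos 0: 11111 XOR 11101 = 00010
  pos 3: 10001 XOR 11101 = 01100
  pos 4: 11001 XOR 11101 = 00100
  pos 6: 10010 XOR 11101 = 01111
  pos 7: 11110 XOR 11101 = 00011
Remainder (last 4 bits) = 1100. This is the CRC / FCS.

1100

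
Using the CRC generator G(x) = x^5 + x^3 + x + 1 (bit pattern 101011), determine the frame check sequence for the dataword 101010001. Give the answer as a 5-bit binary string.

00101

Append 5 zeros: 10101000100000. Divide by 101011 (XOR where the leading bit is 1):
  pos 0: 101010 XOR 101011 = 000001
  pos 5: 100100 XOR 101011 = 001111
  pos 7: 111100 XOR 101011 = 010111
  pos 8: 101110 XOR 101011 = 000101
Remainder (last 5 bits) = 00101. This is the CRC / FCS.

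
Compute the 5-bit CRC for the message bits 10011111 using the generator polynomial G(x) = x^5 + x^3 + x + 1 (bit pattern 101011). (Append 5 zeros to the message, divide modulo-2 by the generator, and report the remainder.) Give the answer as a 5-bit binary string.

Append 5 zeros: 1001111100000. Divide by 101011 (XOR where the leading bit is 1):
  pos 0: 100111 XOR 101011 = 001100
  pos 2: 110011 XOR 101011 = 011000
  pos 3: 110000 XOR 101011 = 011011
  pos 4: 110110 XOR 101011 = 011101
  pos 5: 111010 XOR 101011 = 010001
  pos 6: 100010 XOR 101011 = 001001
Remainder (last 5 bits) = 10010. This is the CRC / FCS.

10010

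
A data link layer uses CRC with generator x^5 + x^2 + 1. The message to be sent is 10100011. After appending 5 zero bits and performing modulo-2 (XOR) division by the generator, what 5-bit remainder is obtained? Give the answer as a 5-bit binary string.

Append 5 zeros: 1010001100000. Divide by 100101 (XOR where the leading bit is 1):
  pos 0: 101000 XOR 100101 = 001101
  pos 2: 110111 XOR 100101 = 010010
  pos 3: 100100 XOR 100101 = 000001
Remainder (last 5 bits) = 10000. This is the CRC / FCS.

10000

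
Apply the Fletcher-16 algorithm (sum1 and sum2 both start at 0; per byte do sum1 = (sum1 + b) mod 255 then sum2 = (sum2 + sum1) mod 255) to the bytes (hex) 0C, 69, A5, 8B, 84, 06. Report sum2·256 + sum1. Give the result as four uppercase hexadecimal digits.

Running sums (mod 255):
  after byte 0 (0C): sum1=12, sum2=12
  after byte 1 (69): sum1=117, sum2=129
  after byte 2 (A5): sum1=27, sum2=156
  after byte 3 (8B): sum1=166, sum2=67
  after byte 4 (84): sum1=43, sum2=110
  after byte 5 (06): sum1=49, sum2=159
Checksum = sum2·256 + sum1 = 159·256 + 49 = 40753 = 0x9F31.

9F31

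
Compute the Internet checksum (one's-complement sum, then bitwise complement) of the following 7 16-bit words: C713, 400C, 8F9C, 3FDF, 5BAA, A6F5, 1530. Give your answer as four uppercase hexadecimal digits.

One's-complement addition (fold any carry out of bit 15 back into bit 0):
  0xC713 + 0x400C = 0x1071F → wrap carry → 0x0720
  0x0720 + 0x8F9C = 0x096BC
  0x96BC + 0x3FDF = 0x0D69B
  0xD69B + 0x5BAA = 0x13245 → wrap carry → 0x3246
  0x3246 + 0xA6F5 = 0x0D93B
  0xD93B + 0x1530 = 0x0EE6B
One's-complement sum = 0xEE6B.
Checksum = ~0xEE6B & 0xFFFF = 0x1194.

1194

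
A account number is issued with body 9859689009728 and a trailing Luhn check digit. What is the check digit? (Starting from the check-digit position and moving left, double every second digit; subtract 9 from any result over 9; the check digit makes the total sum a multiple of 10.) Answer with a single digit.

0

Partial digits right→left: 8 2 7 9 0 0 9 8 6 9 5 8 9
Double every second digit counting from the check-digit position (so the 1st, 3rd, 5th, ... of the partial from the right).
  doubled (with −9 where >9): 7 5 0 9 3 1 9 → sum 34
  kept as-is: 2 9 0 8 9 8 → sum 36
Total = 34 + 36 = 70.
Check digit = (10 − (70 mod 10)) mod 10 = 0.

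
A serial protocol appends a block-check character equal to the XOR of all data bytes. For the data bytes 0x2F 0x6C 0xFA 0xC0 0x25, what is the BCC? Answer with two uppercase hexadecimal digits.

XOR the bytes together:
  start with 0x2F
  0x2F ⊕ 0x6C = 0x43
  0x43 ⊕ 0xFA = 0xB9
  0xB9 ⊕ 0xC0 = 0x79
  0x79 ⊕ 0x25 = 0x5C

5C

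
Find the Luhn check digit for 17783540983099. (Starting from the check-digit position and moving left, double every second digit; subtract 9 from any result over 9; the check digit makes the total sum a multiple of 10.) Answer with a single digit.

Partial digits right→left: 9 9 0 3 8 9 0 4 5 3 8 7 7 1
Double every second digit counting from the check-digit position (so the 1st, 3rd, 5th, ... of the partial from the right).
  doubled (with −9 where >9): 9 0 7 0 1 7 5 → sum 29
  kept as-is: 9 3 9 4 3 7 1 → sum 36
Total = 29 + 36 = 65.
Check digit = (10 − (65 mod 10)) mod 10 = 5.

5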